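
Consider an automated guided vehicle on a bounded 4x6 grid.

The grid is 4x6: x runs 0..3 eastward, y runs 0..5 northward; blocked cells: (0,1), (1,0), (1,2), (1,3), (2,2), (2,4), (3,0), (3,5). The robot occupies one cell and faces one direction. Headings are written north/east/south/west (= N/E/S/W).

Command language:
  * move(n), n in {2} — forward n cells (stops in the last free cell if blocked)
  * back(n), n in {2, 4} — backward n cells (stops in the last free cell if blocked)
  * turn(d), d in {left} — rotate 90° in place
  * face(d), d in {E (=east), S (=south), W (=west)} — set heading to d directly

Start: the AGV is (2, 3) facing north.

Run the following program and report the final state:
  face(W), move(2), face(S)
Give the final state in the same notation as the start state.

initial: (2, 3) facing north
t=1 face(W) ⇒ (2, 3) facing west
t=2 move(2) ⇒ (2, 3) facing west
t=3 face(S) ⇒ (2, 3) facing south

(2, 3) facing south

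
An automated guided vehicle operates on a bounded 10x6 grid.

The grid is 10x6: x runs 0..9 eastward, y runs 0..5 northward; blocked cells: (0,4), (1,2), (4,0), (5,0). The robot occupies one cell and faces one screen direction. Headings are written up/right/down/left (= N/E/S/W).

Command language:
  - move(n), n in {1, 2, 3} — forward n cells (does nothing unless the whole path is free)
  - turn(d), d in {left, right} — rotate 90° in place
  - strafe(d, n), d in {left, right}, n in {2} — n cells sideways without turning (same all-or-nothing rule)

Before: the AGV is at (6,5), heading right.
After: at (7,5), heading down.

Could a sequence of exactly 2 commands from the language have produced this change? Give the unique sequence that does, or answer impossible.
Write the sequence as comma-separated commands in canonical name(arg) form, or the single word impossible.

move(1), turn(right)

key: order matters: swapping move(1) and turn(right) lands elsewhere
t0: at (6,5), heading right
step 1 (move(1)): at (7,5), heading right
step 2 (turn(right)): at (7,5), heading down
no rival 2-sequence matches.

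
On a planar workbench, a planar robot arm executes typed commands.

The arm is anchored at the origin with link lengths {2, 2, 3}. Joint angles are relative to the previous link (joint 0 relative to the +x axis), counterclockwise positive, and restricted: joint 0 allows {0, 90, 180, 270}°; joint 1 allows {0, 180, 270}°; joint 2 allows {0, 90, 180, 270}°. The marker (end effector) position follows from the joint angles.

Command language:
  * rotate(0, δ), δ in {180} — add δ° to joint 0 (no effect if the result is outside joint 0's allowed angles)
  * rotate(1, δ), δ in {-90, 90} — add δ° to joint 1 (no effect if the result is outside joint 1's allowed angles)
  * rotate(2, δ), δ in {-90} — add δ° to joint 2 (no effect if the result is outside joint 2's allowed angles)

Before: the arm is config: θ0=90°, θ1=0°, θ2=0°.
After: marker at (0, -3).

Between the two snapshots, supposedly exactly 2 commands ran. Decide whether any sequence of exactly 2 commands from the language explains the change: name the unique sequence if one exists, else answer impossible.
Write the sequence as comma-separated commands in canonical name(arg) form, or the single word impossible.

initial: config: θ0=90°, θ1=0°, θ2=0°
[1] after rotate(1, -90): config: θ0=90°, θ1=270°, θ2=0°
[2] after rotate(1, -90): config: θ0=90°, θ1=180°, θ2=0°
no rival 2-sequence matches.

rotate(1, -90), rotate(1, -90)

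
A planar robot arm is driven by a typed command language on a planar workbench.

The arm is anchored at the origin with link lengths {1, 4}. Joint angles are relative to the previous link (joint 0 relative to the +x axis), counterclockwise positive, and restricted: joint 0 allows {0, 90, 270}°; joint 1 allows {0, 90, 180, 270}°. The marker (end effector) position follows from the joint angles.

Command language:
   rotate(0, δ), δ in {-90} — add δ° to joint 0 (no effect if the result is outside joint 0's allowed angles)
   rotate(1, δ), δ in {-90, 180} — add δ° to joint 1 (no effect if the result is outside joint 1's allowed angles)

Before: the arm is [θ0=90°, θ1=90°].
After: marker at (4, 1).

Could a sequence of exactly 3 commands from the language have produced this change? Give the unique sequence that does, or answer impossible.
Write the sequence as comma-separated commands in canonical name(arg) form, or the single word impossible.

t0: [θ0=90°, θ1=90°]
t=1 rotate(1, 180) ⇒ [θ0=90°, θ1=270°]
t=2 rotate(1, 180) ⇒ [θ0=90°, θ1=90°]
t=3 rotate(1, 180) ⇒ [θ0=90°, θ1=270°]
all 27 alternatives checked — unique.

rotate(1, 180), rotate(1, 180), rotate(1, 180)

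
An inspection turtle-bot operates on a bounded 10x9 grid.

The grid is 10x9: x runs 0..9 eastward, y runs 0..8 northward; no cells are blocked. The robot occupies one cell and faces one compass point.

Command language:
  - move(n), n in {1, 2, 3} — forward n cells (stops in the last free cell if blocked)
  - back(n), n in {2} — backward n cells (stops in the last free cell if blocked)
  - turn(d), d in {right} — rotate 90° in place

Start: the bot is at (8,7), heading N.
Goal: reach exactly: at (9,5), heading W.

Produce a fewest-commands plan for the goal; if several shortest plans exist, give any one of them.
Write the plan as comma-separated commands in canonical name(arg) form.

from: at (8,7), heading N
1. turn(right) → at (8,7), heading E
2. turn(right) → at (8,7), heading S
3. move(2) → at (8,5), heading S
4. turn(right) → at (8,5), heading W
5. back(2) → at (9,5), heading W
minimal: 5 command(s), checked below 5.

turn(right), turn(right), move(2), turn(right), back(2)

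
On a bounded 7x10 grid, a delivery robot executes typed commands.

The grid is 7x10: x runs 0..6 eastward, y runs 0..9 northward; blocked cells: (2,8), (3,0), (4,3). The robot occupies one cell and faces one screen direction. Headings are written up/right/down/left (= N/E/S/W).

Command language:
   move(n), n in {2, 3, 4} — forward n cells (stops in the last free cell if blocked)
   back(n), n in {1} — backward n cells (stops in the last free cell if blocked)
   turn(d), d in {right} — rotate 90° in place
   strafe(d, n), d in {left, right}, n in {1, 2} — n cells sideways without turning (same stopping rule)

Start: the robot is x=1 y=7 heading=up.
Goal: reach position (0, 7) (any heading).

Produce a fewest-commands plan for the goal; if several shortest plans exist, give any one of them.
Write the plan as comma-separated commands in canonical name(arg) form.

strafe(left, 2)

initial: x=1 y=7 heading=up
step 1 (strafe(left, 2)): x=0 y=7 heading=up
no 0-step plan works, so 1 is optimal.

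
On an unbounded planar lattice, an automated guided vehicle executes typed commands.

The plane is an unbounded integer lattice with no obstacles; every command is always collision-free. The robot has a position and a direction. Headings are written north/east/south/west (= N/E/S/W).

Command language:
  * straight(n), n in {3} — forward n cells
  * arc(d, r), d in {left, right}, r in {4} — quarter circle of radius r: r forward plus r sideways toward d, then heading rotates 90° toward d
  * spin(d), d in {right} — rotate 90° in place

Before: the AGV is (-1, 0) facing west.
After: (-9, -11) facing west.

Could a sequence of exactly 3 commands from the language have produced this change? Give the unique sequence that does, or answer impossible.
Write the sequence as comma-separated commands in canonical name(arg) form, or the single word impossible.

key: running arc(right, 4) before arc(left, 4) would end elsewhere — order is forced
begin: (-1, 0) facing west
step 1 (arc(left, 4)): (-5, -4) facing south
step 2 (straight(3)): (-5, -7) facing south
step 3 (arc(right, 4)): (-9, -11) facing west
no rival 3-sequence matches.

arc(left, 4), straight(3), arc(right, 4)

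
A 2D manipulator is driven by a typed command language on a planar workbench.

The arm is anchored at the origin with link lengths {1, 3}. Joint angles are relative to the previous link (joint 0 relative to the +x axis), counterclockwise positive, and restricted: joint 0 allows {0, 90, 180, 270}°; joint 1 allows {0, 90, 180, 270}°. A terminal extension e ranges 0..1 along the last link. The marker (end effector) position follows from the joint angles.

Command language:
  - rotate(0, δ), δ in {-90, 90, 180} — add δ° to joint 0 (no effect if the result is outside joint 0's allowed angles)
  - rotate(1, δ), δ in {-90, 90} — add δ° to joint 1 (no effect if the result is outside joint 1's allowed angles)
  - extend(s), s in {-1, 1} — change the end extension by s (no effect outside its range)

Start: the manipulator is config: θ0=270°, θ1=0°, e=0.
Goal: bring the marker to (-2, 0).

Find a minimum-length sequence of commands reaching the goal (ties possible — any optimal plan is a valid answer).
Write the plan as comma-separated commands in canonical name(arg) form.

initial: config: θ0=270°, θ1=0°, e=0
t=1 rotate(0, 90) ⇒ config: θ0=0°, θ1=0°, e=0
t=2 rotate(1, -90) ⇒ config: θ0=0°, θ1=270°, e=0
t=3 rotate(1, -90) ⇒ config: θ0=0°, θ1=180°, e=0
no 2-step plan works, so 3 is optimal.

rotate(0, 90), rotate(1, -90), rotate(1, -90)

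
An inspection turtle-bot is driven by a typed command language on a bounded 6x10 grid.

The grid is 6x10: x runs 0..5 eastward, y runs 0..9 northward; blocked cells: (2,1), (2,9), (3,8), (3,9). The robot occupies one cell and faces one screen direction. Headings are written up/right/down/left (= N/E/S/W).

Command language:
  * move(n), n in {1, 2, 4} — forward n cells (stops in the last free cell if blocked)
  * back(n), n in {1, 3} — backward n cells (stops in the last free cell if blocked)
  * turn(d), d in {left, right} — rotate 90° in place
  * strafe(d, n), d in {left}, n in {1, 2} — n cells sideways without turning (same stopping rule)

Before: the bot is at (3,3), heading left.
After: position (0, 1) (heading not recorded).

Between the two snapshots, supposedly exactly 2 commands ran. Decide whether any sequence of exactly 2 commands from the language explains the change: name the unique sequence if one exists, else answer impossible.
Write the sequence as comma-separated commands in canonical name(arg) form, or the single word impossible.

move(4), strafe(left, 2)

key: order matters: swapping move(4) and strafe(left, 2) lands elsewhere
initial: at (3,3), heading left
step 1 (move(4)): at (0,3), heading left
step 2 (strafe(left, 2)): at (0,1), heading left
uniquely the one of 81 2-step routes that fits.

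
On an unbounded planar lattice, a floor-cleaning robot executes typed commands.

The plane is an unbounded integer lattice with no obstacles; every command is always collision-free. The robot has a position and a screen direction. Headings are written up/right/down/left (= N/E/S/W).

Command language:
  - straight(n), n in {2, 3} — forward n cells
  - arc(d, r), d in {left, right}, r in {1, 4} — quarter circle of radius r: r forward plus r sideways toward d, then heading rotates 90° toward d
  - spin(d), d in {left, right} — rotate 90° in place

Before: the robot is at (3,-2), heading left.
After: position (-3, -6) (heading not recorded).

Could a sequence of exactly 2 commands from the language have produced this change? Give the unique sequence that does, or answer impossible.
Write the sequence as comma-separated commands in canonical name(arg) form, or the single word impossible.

straight(2), arc(left, 4)

key: order matters: swapping straight(2) and arc(left, 4) lands elsewhere
from: at (3,-2), heading left
1. straight(2) → at (1,-2), heading left
2. arc(left, 4) → at (-3,-6), heading down
uniquely the one of 64 2-step routes that fits.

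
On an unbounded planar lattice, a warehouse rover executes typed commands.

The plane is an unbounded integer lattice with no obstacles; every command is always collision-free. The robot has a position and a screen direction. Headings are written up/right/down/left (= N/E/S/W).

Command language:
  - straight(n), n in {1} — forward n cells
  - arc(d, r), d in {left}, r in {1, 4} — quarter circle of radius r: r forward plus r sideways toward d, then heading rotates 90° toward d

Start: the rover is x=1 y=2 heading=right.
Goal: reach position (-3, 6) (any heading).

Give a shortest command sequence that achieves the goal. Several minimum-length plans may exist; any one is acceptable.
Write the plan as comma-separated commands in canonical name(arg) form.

begin: x=1 y=2 heading=right
step 1 (arc(left, 4)): x=5 y=6 heading=up
step 2 (arc(left, 4)): x=1 y=10 heading=left
step 3 (arc(left, 4)): x=-3 y=6 heading=down
no 2-step plan works, so 3 is optimal.

arc(left, 4), arc(left, 4), arc(left, 4)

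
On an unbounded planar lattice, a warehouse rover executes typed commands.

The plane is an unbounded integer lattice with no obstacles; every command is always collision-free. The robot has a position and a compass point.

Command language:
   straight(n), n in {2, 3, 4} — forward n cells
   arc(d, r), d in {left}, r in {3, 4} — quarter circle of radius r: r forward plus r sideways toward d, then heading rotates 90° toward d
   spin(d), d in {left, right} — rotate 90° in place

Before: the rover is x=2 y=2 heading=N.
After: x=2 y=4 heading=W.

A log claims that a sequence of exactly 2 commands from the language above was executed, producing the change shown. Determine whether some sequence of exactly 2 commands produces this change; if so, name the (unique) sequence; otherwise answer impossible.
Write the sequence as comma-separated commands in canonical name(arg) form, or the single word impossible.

key: running spin(left) before straight(2) would end elsewhere — order is forced
start: x=2 y=2 heading=N
step 1 (straight(2)): x=2 y=4 heading=N
step 2 (spin(left)): x=2 y=4 heading=W
all 49 alternatives checked — unique.

straight(2), spin(left)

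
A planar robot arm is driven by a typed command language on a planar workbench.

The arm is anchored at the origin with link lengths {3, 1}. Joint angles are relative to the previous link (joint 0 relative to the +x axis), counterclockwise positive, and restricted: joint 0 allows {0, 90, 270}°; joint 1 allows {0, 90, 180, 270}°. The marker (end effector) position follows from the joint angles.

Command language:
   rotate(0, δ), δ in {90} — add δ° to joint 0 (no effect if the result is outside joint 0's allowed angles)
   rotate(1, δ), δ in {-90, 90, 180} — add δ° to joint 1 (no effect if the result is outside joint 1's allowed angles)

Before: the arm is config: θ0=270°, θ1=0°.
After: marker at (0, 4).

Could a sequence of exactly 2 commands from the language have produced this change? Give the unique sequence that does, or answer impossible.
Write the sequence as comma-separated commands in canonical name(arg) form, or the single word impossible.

rotate(0, 90), rotate(0, 90)

begin: config: θ0=270°, θ1=0°
t=1 rotate(0, 90) ⇒ config: θ0=0°, θ1=0°
t=2 rotate(0, 90) ⇒ config: θ0=90°, θ1=0°
no rival 2-sequence matches.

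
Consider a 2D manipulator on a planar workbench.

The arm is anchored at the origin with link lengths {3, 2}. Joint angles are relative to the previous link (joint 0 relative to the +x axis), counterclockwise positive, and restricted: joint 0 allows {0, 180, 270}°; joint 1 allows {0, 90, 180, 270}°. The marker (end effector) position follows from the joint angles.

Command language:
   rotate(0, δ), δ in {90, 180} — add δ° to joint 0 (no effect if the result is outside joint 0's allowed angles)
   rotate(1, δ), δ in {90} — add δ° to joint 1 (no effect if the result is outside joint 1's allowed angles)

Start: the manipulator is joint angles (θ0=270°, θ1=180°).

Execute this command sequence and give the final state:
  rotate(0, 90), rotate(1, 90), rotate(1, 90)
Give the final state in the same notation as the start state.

t0: joint angles (θ0=270°, θ1=180°)
t=1 rotate(0, 90) ⇒ joint angles (θ0=0°, θ1=180°)
t=2 rotate(1, 90) ⇒ joint angles (θ0=0°, θ1=270°)
t=3 rotate(1, 90) ⇒ joint angles (θ0=0°, θ1=0°)

joint angles (θ0=0°, θ1=0°)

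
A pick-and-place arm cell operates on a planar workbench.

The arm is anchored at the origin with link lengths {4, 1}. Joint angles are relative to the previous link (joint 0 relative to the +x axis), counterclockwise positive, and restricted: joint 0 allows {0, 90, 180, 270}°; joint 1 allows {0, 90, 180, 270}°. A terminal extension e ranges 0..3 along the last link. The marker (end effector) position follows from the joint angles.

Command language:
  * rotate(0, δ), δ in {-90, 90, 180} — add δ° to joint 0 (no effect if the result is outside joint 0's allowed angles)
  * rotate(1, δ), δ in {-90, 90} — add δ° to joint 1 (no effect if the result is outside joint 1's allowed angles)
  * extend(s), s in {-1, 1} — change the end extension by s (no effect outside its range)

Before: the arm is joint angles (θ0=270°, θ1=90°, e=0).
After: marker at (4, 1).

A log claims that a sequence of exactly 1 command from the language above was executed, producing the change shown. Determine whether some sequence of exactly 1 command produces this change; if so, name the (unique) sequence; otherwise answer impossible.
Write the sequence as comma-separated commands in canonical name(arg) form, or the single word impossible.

start: joint angles (θ0=270°, θ1=90°, e=0)
step 1 (rotate(0, 90)): joint angles (θ0=0°, θ1=90°, e=0)
all 7 alternatives checked — unique.

rotate(0, 90)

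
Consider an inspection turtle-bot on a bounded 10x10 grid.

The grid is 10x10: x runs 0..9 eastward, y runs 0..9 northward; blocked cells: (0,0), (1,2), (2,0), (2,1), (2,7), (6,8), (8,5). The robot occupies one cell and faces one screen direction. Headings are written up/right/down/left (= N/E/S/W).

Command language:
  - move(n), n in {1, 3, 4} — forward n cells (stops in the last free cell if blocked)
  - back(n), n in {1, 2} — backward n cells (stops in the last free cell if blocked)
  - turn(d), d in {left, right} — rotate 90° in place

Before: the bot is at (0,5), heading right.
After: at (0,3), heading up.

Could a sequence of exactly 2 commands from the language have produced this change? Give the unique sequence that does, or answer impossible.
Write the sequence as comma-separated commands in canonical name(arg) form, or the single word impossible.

turn(left), back(2)

key: cell and facing (now N) both changed — the 2 commands mix motion and turning
initial: at (0,5), heading right
step 1 (turn(left)): at (0,5), heading up
step 2 (back(2)): at (0,3), heading up
no rival 2-sequence matches.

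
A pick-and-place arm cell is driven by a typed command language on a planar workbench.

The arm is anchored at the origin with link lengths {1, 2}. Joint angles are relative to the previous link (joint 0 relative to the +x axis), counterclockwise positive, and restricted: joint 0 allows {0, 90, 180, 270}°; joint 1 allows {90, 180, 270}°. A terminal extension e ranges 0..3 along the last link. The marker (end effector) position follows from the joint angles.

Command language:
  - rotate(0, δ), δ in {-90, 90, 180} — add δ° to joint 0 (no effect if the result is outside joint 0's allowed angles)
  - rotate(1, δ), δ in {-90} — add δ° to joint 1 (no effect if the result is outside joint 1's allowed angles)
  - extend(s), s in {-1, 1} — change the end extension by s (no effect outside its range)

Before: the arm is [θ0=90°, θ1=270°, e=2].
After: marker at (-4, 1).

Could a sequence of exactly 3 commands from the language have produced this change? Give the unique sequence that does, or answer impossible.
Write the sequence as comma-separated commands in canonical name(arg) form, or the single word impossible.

t0: [θ0=90°, θ1=270°, e=2]
step 1 (rotate(1, -90)): [θ0=90°, θ1=180°, e=2]
step 2 (rotate(1, -90)): [θ0=90°, θ1=90°, e=2]
step 3 (rotate(1, -90)): [θ0=90°, θ1=90°, e=2]
no rival 3-sequence matches.

rotate(1, -90), rotate(1, -90), rotate(1, -90)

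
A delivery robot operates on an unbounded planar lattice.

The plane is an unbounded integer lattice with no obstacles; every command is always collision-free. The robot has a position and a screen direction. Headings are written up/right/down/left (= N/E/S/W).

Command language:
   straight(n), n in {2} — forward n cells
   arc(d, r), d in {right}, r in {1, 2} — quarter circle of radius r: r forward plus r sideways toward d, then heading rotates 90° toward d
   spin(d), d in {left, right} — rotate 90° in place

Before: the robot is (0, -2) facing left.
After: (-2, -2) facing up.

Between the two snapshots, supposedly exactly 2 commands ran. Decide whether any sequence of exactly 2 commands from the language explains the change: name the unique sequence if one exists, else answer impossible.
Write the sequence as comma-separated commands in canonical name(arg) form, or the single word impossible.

straight(2), spin(right)

key: cell and facing (now N) both changed — the 2 commands mix motion and turning
t0: (0, -2) facing left
1. straight(2) → (-2, -2) facing left
2. spin(right) → (-2, -2) facing up
no rival 2-sequence matches.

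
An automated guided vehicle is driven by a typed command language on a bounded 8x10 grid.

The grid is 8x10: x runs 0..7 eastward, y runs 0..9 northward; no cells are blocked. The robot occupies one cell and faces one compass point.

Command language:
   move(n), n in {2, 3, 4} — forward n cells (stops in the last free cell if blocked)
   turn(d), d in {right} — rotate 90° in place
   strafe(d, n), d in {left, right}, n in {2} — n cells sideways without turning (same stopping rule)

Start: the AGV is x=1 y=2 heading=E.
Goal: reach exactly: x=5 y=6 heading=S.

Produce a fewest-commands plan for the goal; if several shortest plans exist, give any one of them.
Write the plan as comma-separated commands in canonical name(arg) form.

t0: x=1 y=2 heading=E
step 1 (strafe(left, 2)): x=1 y=4 heading=E
step 2 (strafe(left, 2)): x=1 y=6 heading=E
step 3 (move(4)): x=5 y=6 heading=E
step 4 (turn(right)): x=5 y=6 heading=S
nothing shorter than 4 reaches the goal.

strafe(left, 2), strafe(left, 2), move(4), turn(right)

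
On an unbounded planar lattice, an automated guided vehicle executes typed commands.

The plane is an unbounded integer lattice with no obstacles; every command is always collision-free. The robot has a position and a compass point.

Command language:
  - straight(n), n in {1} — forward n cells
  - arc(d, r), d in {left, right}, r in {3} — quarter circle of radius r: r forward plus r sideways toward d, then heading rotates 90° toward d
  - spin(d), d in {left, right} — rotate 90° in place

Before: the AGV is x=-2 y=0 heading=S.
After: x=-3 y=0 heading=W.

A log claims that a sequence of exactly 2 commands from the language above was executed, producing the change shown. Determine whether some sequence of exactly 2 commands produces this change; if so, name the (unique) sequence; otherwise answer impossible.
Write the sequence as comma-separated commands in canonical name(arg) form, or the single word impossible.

spin(right), straight(1)

key: order matters: swapping spin(right) and straight(1) lands elsewhere
begin: x=-2 y=0 heading=S
step 1 (spin(right)): x=-2 y=0 heading=W
step 2 (straight(1)): x=-3 y=0 heading=W
no rival 2-sequence matches.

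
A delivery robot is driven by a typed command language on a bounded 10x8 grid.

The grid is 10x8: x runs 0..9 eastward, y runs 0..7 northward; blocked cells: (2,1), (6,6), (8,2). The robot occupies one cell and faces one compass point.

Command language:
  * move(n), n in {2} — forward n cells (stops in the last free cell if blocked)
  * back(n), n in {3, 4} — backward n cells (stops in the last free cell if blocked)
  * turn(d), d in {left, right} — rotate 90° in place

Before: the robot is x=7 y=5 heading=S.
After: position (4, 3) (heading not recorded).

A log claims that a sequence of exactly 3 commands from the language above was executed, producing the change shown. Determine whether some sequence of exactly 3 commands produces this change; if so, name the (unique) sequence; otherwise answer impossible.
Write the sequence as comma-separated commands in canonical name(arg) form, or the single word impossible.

key: running back(3) before move(2) would end elsewhere — order is forced
from: x=7 y=5 heading=S
step 1 (move(2)): x=7 y=3 heading=S
step 2 (turn(left)): x=7 y=3 heading=E
step 3 (back(3)): x=4 y=3 heading=E
no other 3-command option fits: unique.

move(2), turn(left), back(3)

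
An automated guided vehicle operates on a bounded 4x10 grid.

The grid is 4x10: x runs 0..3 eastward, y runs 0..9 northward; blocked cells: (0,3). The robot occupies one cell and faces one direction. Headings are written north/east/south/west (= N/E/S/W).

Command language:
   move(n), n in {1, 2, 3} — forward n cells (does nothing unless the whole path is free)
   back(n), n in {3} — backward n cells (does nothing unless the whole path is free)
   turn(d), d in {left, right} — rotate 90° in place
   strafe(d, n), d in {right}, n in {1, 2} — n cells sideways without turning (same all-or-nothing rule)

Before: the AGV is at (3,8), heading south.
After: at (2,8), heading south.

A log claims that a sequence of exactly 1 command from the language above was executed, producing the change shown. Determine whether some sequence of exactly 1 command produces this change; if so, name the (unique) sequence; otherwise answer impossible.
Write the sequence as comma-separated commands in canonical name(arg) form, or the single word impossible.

strafe(right, 1)

key: heading stays S — the single command does not turn
from: at (3,8), heading south
[1] after strafe(right, 1): at (2,8), heading south
uniquely the one of 8 1-step routes that fits.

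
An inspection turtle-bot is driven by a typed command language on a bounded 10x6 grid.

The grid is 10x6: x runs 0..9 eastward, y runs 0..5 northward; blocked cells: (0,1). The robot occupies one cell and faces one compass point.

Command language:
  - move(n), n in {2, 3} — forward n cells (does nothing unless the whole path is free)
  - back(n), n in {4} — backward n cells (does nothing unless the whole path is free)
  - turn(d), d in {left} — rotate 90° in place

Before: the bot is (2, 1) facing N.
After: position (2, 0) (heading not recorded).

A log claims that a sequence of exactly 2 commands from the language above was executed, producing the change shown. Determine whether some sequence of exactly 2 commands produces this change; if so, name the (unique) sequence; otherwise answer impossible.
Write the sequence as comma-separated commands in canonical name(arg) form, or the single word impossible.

key: running back(4) before move(3) would end elsewhere — order is forced
start: (2, 1) facing N
[1] after move(3): (2, 4) facing N
[2] after back(4): (2, 0) facing N
uniquely the one of 16 2-step routes that fits.

move(3), back(4)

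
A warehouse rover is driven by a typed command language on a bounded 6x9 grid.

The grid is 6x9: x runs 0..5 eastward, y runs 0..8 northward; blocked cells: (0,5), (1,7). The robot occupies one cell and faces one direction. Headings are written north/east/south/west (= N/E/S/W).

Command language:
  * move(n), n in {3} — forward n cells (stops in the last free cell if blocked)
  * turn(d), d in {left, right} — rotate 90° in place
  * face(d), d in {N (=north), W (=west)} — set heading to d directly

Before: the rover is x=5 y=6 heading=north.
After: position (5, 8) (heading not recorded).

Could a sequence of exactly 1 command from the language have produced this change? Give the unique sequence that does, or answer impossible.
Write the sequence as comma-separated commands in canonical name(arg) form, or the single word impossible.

move(3)

key: move(3) runs into the grid edge before its full distance
start: x=5 y=6 heading=north
[1] after move(3): x=5 y=8 heading=north
uniquely the one of 5 1-step routes that fits.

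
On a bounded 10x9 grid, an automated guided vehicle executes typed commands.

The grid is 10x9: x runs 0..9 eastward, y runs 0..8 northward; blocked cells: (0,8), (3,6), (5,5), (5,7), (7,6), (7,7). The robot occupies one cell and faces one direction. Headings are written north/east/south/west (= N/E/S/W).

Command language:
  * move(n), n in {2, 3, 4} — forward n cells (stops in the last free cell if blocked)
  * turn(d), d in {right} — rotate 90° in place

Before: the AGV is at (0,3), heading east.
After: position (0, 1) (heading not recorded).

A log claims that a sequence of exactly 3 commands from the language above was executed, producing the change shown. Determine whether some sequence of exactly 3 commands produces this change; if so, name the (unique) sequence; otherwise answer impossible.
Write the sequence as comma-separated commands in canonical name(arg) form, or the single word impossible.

initial: at (0,3), heading east
t=1 turn(right) ⇒ at (0,3), heading south
t=2 move(2) ⇒ at (0,1), heading south
t=3 turn(right) ⇒ at (0,1), heading west
no rival 3-sequence matches.

turn(right), move(2), turn(right)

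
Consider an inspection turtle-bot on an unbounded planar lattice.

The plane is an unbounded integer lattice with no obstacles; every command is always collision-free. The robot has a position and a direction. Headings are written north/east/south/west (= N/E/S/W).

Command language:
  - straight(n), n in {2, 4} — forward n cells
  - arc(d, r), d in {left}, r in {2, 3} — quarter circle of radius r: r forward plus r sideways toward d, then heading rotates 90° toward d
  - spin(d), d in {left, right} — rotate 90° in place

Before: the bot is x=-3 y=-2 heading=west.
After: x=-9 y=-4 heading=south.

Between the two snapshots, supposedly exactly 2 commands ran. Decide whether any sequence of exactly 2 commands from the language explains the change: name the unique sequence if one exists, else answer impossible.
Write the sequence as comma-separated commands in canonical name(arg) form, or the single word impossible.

key: cell and facing (now S) both changed — the 2 commands mix motion and turning
from: x=-3 y=-2 heading=west
step 1 (straight(4)): x=-7 y=-2 heading=west
step 2 (arc(left, 2)): x=-9 y=-4 heading=south
no rival 2-sequence matches.

straight(4), arc(left, 2)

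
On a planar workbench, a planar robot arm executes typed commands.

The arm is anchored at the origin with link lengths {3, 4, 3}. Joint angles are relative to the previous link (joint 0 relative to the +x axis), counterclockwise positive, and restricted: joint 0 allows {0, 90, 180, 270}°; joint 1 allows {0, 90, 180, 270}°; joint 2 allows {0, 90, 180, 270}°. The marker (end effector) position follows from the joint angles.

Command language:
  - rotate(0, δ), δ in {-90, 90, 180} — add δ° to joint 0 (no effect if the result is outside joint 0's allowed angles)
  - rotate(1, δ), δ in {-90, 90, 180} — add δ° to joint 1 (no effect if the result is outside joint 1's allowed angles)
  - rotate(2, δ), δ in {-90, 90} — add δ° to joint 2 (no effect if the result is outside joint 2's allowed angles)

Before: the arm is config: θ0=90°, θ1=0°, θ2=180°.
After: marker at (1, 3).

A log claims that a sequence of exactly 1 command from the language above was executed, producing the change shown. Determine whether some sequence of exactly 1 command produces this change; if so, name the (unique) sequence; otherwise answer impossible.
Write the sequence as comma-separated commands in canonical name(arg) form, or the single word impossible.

start: config: θ0=90°, θ1=0°, θ2=180°
step 1 (rotate(1, -90)): config: θ0=90°, θ1=270°, θ2=180°
no other 1-command option fits: unique.

rotate(1, -90)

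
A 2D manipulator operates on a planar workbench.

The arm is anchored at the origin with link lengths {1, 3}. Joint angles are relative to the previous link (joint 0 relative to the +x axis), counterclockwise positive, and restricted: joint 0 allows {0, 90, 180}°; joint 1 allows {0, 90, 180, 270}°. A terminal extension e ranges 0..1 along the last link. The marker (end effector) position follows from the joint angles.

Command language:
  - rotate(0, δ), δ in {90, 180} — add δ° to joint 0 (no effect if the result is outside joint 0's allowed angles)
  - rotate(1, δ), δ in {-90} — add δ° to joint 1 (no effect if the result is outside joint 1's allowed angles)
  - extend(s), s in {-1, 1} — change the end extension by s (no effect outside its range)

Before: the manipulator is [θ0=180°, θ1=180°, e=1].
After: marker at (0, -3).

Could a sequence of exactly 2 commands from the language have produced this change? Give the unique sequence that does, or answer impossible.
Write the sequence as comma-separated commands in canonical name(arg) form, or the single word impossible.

key: running rotate(0, 90) before rotate(0, 180) would end elsewhere — order is forced
t0: [θ0=180°, θ1=180°, e=1]
[1] after rotate(0, 180): [θ0=0°, θ1=180°, e=1]
[2] after rotate(0, 90): [θ0=90°, θ1=180°, e=1]
all 25 alternatives checked — unique.

rotate(0, 180), rotate(0, 90)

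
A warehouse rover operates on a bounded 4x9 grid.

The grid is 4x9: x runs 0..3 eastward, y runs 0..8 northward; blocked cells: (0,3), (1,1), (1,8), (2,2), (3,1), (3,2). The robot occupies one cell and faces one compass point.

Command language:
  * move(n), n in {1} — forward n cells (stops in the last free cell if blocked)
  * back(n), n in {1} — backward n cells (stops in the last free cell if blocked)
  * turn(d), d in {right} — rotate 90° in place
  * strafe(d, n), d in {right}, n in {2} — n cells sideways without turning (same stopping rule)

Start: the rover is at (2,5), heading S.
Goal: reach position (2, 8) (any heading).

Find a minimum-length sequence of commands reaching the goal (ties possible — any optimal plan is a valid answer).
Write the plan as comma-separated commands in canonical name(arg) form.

back(1), back(1), back(1)

from: at (2,5), heading S
[1] after back(1): at (2,6), heading S
[2] after back(1): at (2,7), heading S
[3] after back(1): at (2,8), heading S
nothing shorter than 3 reaches the goal.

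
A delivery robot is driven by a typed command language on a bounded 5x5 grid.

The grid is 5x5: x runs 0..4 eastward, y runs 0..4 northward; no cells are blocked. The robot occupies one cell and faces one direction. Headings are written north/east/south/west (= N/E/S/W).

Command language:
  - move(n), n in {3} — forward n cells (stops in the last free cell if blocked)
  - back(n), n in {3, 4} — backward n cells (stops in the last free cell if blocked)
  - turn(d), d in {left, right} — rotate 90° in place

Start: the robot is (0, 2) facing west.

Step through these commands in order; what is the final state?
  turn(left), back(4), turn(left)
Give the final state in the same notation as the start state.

(0, 4) facing east

t0: (0, 2) facing west
1. turn(left) → (0, 2) facing south
2. back(4) → (0, 4) facing south
3. turn(left) → (0, 4) facing east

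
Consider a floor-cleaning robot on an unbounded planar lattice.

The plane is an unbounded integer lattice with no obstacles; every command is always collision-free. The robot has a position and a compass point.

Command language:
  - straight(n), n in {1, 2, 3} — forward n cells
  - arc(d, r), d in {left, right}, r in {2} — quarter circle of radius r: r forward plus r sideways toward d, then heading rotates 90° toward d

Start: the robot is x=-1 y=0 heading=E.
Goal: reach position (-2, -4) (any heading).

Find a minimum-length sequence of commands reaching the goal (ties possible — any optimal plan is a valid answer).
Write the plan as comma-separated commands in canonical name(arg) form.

arc(right, 2), arc(right, 2), straight(1)

initial: x=-1 y=0 heading=E
t=1 arc(right, 2) ⇒ x=1 y=-2 heading=S
t=2 arc(right, 2) ⇒ x=-1 y=-4 heading=W
t=3 straight(1) ⇒ x=-2 y=-4 heading=W
no 2-step plan works, so 3 is optimal.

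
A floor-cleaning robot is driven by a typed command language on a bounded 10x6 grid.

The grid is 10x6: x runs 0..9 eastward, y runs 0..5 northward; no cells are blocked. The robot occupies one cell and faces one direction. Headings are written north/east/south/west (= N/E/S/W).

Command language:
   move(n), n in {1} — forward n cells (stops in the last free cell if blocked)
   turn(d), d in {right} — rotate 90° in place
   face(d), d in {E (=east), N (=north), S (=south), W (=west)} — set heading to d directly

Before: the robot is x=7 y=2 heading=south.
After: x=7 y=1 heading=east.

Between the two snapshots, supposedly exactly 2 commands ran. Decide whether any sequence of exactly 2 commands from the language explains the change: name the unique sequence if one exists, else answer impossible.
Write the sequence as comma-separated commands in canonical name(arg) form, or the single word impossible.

key: running face(E) before move(1) would end elsewhere — order is forced
initial: x=7 y=2 heading=south
1. move(1) → x=7 y=1 heading=south
2. face(E) → x=7 y=1 heading=east
uniquely the one of 36 2-step routes that fits.

move(1), face(E)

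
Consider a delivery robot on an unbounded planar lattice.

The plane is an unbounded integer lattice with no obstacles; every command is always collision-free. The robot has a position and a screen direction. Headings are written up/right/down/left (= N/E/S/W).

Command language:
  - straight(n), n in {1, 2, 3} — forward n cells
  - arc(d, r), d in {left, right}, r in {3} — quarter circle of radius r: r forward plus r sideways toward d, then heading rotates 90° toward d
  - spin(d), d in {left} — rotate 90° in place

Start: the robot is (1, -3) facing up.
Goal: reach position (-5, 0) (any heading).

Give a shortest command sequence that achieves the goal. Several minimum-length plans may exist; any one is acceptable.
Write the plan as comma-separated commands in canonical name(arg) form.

arc(left, 3), straight(3)

begin: (1, -3) facing up
step 1 (arc(left, 3)): (-2, 0) facing left
step 2 (straight(3)): (-5, 0) facing left
minimal: 2 command(s), checked below 2.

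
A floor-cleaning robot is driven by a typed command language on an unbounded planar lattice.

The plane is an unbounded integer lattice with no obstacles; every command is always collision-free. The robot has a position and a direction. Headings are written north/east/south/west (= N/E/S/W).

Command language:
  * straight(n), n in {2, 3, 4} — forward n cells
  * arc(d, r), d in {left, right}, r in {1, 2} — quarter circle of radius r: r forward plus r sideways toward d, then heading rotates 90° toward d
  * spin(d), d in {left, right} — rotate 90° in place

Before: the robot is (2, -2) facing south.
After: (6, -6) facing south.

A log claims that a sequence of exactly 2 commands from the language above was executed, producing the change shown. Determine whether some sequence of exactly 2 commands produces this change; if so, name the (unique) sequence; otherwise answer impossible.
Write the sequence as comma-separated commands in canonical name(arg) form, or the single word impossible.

arc(left, 2), arc(right, 2)

key: running arc(right, 2) before arc(left, 2) would end elsewhere — order is forced
begin: (2, -2) facing south
t=1 arc(left, 2) ⇒ (4, -4) facing east
t=2 arc(right, 2) ⇒ (6, -6) facing south
uniquely the one of 81 2-step routes that fits.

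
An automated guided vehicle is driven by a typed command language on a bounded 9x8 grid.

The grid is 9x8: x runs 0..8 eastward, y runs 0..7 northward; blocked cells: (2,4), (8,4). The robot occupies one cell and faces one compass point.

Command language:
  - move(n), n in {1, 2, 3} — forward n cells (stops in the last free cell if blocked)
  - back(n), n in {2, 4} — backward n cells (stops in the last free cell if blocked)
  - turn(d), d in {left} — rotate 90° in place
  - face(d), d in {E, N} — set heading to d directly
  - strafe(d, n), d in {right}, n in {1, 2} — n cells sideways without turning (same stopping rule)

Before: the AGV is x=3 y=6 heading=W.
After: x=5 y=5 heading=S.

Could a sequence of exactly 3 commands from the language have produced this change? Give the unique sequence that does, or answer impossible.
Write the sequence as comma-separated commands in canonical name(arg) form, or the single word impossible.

back(2), turn(left), move(1)

key: order matters: swapping back(2) and move(1) lands elsewhere
start: x=3 y=6 heading=W
[1] after back(2): x=5 y=6 heading=W
[2] after turn(left): x=5 y=6 heading=S
[3] after move(1): x=5 y=5 heading=S
uniquely the one of 1000 3-step routes that fits.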